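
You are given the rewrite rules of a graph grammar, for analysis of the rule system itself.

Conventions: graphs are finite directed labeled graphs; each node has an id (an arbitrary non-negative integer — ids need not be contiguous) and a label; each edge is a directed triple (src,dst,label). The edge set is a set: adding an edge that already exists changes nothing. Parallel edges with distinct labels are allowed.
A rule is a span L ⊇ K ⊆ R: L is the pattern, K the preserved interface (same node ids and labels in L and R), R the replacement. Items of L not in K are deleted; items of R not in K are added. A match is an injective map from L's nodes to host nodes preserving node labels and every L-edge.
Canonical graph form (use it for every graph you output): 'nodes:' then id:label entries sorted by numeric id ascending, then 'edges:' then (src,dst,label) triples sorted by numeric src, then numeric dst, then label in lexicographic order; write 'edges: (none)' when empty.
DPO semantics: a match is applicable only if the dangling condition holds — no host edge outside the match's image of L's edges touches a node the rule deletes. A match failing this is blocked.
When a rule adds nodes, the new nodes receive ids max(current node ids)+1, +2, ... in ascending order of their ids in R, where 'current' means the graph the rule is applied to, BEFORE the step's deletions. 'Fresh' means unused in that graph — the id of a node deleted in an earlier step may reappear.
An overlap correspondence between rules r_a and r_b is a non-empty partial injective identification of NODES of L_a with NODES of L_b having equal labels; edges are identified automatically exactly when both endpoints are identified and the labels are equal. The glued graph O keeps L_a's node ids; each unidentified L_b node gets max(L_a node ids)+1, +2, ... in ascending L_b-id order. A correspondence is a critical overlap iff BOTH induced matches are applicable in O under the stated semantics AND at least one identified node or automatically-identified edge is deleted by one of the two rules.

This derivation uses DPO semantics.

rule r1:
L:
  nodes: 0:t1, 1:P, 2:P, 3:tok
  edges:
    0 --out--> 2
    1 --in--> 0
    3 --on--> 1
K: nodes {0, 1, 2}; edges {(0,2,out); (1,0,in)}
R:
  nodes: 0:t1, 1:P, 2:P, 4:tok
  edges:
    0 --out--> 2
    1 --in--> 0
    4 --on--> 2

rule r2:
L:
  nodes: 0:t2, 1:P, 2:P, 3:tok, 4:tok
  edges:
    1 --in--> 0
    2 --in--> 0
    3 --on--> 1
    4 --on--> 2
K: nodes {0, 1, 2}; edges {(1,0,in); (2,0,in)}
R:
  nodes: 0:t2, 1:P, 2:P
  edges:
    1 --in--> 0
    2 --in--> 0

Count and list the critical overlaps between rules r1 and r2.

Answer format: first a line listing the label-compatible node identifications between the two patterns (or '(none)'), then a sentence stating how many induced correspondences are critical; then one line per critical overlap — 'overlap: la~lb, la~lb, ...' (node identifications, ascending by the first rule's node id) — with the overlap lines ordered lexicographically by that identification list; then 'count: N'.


label-compatible node identifications between L(r1) and L(r2): 1~1, 1~2, 2~1, 2~2, 3~3, 3~4
4 of the induced correspondences are critical overlaps of r1 and r2.
overlap: 1~1, 2~2, 3~3
overlap: 1~1, 3~3
overlap: 1~2, 2~1, 3~4
overlap: 1~2, 3~4
count: 4


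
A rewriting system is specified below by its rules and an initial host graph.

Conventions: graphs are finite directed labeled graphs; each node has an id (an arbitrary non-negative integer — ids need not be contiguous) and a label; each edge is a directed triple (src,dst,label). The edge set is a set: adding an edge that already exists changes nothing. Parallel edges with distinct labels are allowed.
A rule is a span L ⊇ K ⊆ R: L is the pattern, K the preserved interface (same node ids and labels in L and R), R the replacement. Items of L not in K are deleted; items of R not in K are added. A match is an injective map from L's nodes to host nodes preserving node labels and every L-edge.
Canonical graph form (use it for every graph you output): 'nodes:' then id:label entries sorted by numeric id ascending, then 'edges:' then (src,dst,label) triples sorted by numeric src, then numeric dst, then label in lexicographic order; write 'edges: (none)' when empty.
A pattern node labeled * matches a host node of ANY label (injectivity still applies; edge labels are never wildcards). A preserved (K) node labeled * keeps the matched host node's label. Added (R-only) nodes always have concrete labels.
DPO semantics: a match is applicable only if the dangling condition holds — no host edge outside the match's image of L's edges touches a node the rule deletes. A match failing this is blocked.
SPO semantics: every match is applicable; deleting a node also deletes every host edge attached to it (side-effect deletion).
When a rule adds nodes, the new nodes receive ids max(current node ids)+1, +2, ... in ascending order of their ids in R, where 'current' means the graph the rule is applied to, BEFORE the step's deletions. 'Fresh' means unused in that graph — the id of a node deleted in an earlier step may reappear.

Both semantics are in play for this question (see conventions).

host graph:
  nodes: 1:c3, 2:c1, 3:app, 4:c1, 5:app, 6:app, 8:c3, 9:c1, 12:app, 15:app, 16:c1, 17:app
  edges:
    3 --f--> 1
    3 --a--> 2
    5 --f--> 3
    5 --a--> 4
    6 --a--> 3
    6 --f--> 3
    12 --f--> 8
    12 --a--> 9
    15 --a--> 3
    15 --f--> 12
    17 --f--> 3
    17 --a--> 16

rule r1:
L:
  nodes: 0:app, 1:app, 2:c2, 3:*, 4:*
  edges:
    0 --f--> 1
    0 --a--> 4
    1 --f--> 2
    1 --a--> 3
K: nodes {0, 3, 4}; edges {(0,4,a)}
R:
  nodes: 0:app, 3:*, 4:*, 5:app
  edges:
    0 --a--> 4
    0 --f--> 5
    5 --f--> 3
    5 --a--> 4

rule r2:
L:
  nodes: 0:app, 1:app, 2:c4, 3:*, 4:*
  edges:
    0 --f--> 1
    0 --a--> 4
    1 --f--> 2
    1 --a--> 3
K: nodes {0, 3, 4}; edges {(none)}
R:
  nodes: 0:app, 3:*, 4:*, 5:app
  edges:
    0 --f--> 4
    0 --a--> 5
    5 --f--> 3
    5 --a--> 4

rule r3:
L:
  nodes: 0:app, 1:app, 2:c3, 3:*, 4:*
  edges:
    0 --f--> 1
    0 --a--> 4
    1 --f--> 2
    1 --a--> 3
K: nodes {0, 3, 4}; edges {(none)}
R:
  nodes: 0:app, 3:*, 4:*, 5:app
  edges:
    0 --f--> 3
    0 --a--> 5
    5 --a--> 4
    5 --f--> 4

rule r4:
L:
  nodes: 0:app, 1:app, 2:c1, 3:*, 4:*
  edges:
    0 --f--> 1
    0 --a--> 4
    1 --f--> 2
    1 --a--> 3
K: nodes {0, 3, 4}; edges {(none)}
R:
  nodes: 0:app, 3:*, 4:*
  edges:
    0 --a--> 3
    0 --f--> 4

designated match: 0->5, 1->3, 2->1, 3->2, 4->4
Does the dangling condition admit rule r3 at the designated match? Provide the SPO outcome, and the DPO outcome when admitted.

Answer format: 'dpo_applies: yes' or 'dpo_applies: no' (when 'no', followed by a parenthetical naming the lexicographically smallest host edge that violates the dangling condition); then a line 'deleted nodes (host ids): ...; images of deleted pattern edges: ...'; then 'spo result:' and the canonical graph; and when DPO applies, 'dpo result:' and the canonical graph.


dpo_applies: no
(the rule deletes node 3, which keeps host edge (6,3,a) outside the match image — the dangling condition fails, DPO blocks; SPO proceeds and side-deletes such edges)
deleted nodes (host ids): 1, 3; images of deleted pattern edges: (3,1,f); (3,2,a); (5,3,f); (5,4,a)
spo result:
nodes: 2:c1, 4:c1, 5:app, 6:app, 8:c3, 9:c1, 12:app, 15:app, 16:c1, 17:app, 18:app
edges: (5,2,f); (5,18,a); (12,8,f); (12,9,a); (15,12,f); (17,16,a); (18,4,a); (18,4,f)


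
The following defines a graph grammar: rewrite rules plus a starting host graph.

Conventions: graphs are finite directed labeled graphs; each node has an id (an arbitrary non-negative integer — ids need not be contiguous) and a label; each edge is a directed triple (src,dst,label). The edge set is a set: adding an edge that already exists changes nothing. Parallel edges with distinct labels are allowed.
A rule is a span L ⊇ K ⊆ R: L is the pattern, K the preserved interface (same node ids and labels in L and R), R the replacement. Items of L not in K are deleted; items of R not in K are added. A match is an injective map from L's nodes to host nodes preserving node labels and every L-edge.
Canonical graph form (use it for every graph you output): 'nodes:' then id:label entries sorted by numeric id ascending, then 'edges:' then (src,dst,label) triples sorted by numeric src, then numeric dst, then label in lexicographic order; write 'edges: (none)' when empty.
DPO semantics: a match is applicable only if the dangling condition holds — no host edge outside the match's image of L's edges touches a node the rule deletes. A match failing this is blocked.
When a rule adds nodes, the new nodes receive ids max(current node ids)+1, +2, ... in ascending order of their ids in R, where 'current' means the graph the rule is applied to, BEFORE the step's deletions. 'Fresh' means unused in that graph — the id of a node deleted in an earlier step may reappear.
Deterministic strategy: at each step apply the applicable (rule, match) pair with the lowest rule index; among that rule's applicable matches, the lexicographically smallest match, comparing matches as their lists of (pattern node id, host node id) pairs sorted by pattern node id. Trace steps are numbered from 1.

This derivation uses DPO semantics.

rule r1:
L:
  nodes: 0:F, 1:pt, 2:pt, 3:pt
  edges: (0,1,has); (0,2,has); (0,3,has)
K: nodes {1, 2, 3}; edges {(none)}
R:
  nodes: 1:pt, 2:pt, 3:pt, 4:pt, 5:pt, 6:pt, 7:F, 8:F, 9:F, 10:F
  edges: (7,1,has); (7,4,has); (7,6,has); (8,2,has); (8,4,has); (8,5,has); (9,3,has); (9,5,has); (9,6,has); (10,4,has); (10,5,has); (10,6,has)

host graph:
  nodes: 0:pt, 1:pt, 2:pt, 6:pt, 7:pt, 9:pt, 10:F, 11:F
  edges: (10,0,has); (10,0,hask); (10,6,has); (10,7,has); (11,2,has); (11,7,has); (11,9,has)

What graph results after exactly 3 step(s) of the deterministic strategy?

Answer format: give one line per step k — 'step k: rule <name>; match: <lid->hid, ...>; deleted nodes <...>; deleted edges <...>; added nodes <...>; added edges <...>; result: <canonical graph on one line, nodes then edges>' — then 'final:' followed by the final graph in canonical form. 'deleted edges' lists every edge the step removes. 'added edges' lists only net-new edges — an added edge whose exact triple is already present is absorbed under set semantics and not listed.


step 1: rule r1; match: 0->11, 1->2, 2->7, 3->9; deleted nodes 11; deleted edges (11,2,has); (11,7,has); (11,9,has); added nodes 12, 13, 14, 15, 16, 17, 18; added edges (15,2,has); (15,12,has); (15,14,has); (16,7,has); (16,12,has); (16,13,has); (17,9,has); (17,13,has); (17,14,has); (18,12,has); (18,13,has); (18,14,has); result: nodes: 0:pt, 1:pt, 2:pt, 6:pt, 7:pt, 9:pt, 10:F, 12:pt, 13:pt, 14:pt, 15:F, 16:F, 17:F, 18:F edges: (10,0,has); (10,0,hask); (10,6,has); (10,7,has); (15,2,has); (15,12,has); (15,14,has); (16,7,has); (16,12,has); (16,13,has); (17,9,has); (17,13,has); (17,14,has); (18,12,has); (18,13,has); (18,14,has)
step 2: rule r1; match: 0->15, 1->2, 2->12, 3->14; deleted nodes 15; deleted edges (15,2,has); (15,12,has); (15,14,has); added nodes 19, 20, 21, 22, 23, 24, 25; added edges (22,2,has); (22,19,has); (22,21,has); (23,12,has); (23,19,has); (23,20,has); (24,14,has); (24,20,has); (24,21,has); (25,19,has); (25,20,has); (25,21,has); result: nodes: 0:pt, 1:pt, 2:pt, 6:pt, 7:pt, 9:pt, 10:F, 12:pt, 13:pt, 14:pt, 16:F, 17:F, 18:F, 19:pt, 20:pt, 21:pt, 22:F, 23:F, 24:F, 25:F edges: (10,0,has); (10,0,hask); (10,6,has); (10,7,has); (16,7,has); (16,12,has); (16,13,has); (17,9,has); (17,13,has); (17,14,has); (18,12,has); (18,13,has); (18,14,has); (22,2,has); (22,19,has); (22,21,has); (23,12,has); (23,19,has); (23,20,has); (24,14,has); (24,20,has); (24,21,has); (25,19,has); (25,20,has); (25,21,has)
step 3: rule r1; match: 0->16, 1->7, 2->12, 3->13; deleted nodes 16; deleted edges (16,7,has); (16,12,has); (16,13,has); added nodes 26, 27, 28, 29, 30, 31, 32; added edges (29,7,has); (29,26,has); (29,28,has); (30,12,has); (30,26,has); (30,27,has); (31,13,has); (31,27,has); (31,28,has); (32,26,has); (32,27,has); (32,28,has); result: nodes: 0:pt, 1:pt, 2:pt, 6:pt, 7:pt, 9:pt, 10:F, 12:pt, 13:pt, 14:pt, 17:F, 18:F, 19:pt, 20:pt, 21:pt, 22:F, 23:F, 24:F, 25:F, 26:pt, 27:pt, 28:pt, 29:F, 30:F, 31:F, 32:F edges: (10,0,has); (10,0,hask); (10,6,has); (10,7,has); (17,9,has); (17,13,has); (17,14,has); (18,12,has); (18,13,has); (18,14,has); (22,2,has); (22,19,has); (22,21,has); (23,12,has); (23,19,has); (23,20,has); (24,14,has); (24,20,has); (24,21,has); (25,19,has); (25,20,has); (25,21,has); (29,7,has); (29,26,has); (29,28,has); (30,12,has); (30,26,has); (30,27,has); (31,13,has); (31,27,has); (31,28,has); (32,26,has); (32,27,has); (32,28,has)
final:
nodes: 0:pt, 1:pt, 2:pt, 6:pt, 7:pt, 9:pt, 10:F, 12:pt, 13:pt, 14:pt, 17:F, 18:F, 19:pt, 20:pt, 21:pt, 22:F, 23:F, 24:F, 25:F, 26:pt, 27:pt, 28:pt, 29:F, 30:F, 31:F, 32:F
edges: (10,0,has); (10,0,hask); (10,6,has); (10,7,has); (17,9,has); (17,13,has); (17,14,has); (18,12,has); (18,13,has); (18,14,has); (22,2,has); (22,19,has); (22,21,has); (23,12,has); (23,19,has); (23,20,has); (24,14,has); (24,20,has); (24,21,has); (25,19,has); (25,20,has); (25,21,has); (29,7,has); (29,26,has); (29,28,has); (30,12,has); (30,26,has); (30,27,has); (31,13,has); (31,27,has); (31,28,has); (32,26,has); (32,27,has); (32,28,has)


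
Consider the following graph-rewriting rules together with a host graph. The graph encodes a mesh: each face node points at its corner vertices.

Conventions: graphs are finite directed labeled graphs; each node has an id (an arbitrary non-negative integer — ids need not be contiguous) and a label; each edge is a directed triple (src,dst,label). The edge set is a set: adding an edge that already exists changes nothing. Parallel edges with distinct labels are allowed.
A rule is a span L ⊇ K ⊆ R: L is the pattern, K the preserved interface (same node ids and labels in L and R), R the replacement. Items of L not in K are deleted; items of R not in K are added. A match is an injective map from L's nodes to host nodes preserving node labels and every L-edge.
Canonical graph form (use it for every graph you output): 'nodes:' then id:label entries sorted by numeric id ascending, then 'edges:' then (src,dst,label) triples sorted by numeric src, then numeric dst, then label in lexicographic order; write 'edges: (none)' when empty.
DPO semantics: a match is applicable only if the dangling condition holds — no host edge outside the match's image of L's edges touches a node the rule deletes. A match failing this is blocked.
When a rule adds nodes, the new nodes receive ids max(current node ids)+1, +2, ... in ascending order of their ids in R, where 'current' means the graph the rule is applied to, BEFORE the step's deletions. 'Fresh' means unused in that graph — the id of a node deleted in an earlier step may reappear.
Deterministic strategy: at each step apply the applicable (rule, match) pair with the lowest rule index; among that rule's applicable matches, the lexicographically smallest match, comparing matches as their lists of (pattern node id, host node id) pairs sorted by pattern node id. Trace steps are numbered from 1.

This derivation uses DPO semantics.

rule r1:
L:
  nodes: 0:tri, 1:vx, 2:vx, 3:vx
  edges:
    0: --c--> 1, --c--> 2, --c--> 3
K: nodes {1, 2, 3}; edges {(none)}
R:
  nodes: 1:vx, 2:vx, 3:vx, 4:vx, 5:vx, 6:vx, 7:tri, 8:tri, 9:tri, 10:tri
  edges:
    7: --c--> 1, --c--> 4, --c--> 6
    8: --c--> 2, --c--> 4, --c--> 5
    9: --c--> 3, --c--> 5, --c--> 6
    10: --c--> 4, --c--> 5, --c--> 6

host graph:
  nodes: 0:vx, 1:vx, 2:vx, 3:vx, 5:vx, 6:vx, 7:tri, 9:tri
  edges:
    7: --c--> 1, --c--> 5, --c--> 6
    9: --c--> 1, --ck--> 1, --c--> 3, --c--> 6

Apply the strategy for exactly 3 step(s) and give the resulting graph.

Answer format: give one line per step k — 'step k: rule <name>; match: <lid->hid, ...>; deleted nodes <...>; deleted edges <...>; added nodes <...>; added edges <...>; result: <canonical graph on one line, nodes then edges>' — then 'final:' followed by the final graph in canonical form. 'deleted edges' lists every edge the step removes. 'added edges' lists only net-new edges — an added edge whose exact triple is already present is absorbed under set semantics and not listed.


step 1: rule r1; match: 0->7, 1->1, 2->5, 3->6; deleted nodes 7; deleted edges (7,1,c); (7,5,c); (7,6,c); added nodes 10, 11, 12, 13, 14, 15, 16; added edges (13,1,c); (13,10,c); (13,12,c); (14,5,c); (14,10,c); (14,11,c); (15,6,c); (15,11,c); (15,12,c); (16,10,c); (16,11,c); (16,12,c); result: nodes: 0:vx, 1:vx, 2:vx, 3:vx, 5:vx, 6:vx, 9:tri, 10:vx, 11:vx, 12:vx, 13:tri, 14:tri, 15:tri, 16:tri edges: (9,1,c); (9,1,ck); (9,3,c); (9,6,c); (13,1,c); (13,10,c); (13,12,c); (14,5,c); (14,10,c); (14,11,c); (15,6,c); (15,11,c); (15,12,c); (16,10,c); (16,11,c); (16,12,c)
step 2: rule r1; match: 0->13, 1->1, 2->10, 3->12; deleted nodes 13; deleted edges (13,1,c); (13,10,c); (13,12,c); added nodes 17, 18, 19, 20, 21, 22, 23; added edges (20,1,c); (20,17,c); (20,19,c); (21,10,c); (21,17,c); (21,18,c); (22,12,c); (22,18,c); (22,19,c); (23,17,c); (23,18,c); (23,19,c); result: nodes: 0:vx, 1:vx, 2:vx, 3:vx, 5:vx, 6:vx, 9:tri, 10:vx, 11:vx, 12:vx, 14:tri, 15:tri, 16:tri, 17:vx, 18:vx, 19:vx, 20:tri, 21:tri, 22:tri, 23:tri edges: (9,1,c); (9,1,ck); (9,3,c); (9,6,c); (14,5,c); (14,10,c); (14,11,c); (15,6,c); (15,11,c); (15,12,c); (16,10,c); (16,11,c); (16,12,c); (20,1,c); (20,17,c); (20,19,c); (21,10,c); (21,17,c); (21,18,c); (22,12,c); (22,18,c); (22,19,c); (23,17,c); (23,18,c); (23,19,c)
step 3: rule r1; match: 0->14, 1->5, 2->10, 3->11; deleted nodes 14; deleted edges (14,5,c); (14,10,c); (14,11,c); added nodes 24, 25, 26, 27, 28, 29, 30; added edges (27,5,c); (27,24,c); (27,26,c); (28,10,c); (28,24,c); (28,25,c); (29,11,c); (29,25,c); (29,26,c); (30,24,c); (30,25,c); (30,26,c); result: nodes: 0:vx, 1:vx, 2:vx, 3:vx, 5:vx, 6:vx, 9:tri, 10:vx, 11:vx, 12:vx, 15:tri, 16:tri, 17:vx, 18:vx, 19:vx, 20:tri, 21:tri, 22:tri, 23:tri, 24:vx, 25:vx, 26:vx, 27:tri, 28:tri, 29:tri, 30:tri edges: (9,1,c); (9,1,ck); (9,3,c); (9,6,c); (15,6,c); (15,11,c); (15,12,c); (16,10,c); (16,11,c); (16,12,c); (20,1,c); (20,17,c); (20,19,c); (21,10,c); (21,17,c); (21,18,c); (22,12,c); (22,18,c); (22,19,c); (23,17,c); (23,18,c); (23,19,c); (27,5,c); (27,24,c); (27,26,c); (28,10,c); (28,24,c); (28,25,c); (29,11,c); (29,25,c); (29,26,c); (30,24,c); (30,25,c); (30,26,c)
final:
nodes: 0:vx, 1:vx, 2:vx, 3:vx, 5:vx, 6:vx, 9:tri, 10:vx, 11:vx, 12:vx, 15:tri, 16:tri, 17:vx, 18:vx, 19:vx, 20:tri, 21:tri, 22:tri, 23:tri, 24:vx, 25:vx, 26:vx, 27:tri, 28:tri, 29:tri, 30:tri
edges: (9,1,c); (9,1,ck); (9,3,c); (9,6,c); (15,6,c); (15,11,c); (15,12,c); (16,10,c); (16,11,c); (16,12,c); (20,1,c); (20,17,c); (20,19,c); (21,10,c); (21,17,c); (21,18,c); (22,12,c); (22,18,c); (22,19,c); (23,17,c); (23,18,c); (23,19,c); (27,5,c); (27,24,c); (27,26,c); (28,10,c); (28,24,c); (28,25,c); (29,11,c); (29,25,c); (29,26,c); (30,24,c); (30,25,c); (30,26,c)


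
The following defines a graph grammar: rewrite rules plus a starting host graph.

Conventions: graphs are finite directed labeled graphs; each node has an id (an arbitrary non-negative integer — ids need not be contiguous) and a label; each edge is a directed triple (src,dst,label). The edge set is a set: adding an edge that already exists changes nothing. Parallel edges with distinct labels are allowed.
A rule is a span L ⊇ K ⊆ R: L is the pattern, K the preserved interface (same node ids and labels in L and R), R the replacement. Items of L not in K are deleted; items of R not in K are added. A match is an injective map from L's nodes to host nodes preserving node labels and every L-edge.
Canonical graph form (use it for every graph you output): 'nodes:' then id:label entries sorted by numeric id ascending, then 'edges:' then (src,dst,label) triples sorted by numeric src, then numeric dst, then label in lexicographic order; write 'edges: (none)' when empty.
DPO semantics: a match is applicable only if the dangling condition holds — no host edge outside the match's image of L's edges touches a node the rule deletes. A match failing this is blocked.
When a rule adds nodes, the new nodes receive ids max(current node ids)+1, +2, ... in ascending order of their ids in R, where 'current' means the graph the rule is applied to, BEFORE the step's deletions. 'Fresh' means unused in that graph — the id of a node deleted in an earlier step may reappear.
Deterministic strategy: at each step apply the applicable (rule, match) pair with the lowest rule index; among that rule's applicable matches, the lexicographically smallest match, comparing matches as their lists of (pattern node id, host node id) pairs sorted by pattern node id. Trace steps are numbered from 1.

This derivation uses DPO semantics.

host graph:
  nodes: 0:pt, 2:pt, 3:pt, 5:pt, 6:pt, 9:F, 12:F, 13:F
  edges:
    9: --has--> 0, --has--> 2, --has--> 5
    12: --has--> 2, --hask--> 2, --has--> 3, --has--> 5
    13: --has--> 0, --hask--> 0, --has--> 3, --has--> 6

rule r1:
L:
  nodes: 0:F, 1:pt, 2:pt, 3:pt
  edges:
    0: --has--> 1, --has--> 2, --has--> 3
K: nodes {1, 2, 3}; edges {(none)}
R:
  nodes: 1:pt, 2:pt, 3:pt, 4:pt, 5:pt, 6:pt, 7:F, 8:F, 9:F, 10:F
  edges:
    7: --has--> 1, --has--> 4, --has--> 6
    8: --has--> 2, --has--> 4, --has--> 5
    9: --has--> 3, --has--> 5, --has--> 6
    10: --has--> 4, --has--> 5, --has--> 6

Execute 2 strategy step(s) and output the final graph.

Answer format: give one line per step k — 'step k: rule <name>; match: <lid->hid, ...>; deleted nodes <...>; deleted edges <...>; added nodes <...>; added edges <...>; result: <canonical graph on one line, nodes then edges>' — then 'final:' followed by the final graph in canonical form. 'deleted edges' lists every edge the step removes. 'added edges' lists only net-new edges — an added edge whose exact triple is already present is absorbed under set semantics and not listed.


step 1: rule r1; match: 0->9, 1->0, 2->2, 3->5; deleted nodes 9; deleted edges (9,0,has); (9,2,has); (9,5,has); added nodes 14, 15, 16, 17, 18, 19, 20; added edges (17,0,has); (17,14,has); (17,16,has); (18,2,has); (18,14,has); (18,15,has); (19,5,has); (19,15,has); (19,16,has); (20,14,has); (20,15,has); (20,16,has); result: nodes: 0:pt, 2:pt, 3:pt, 5:pt, 6:pt, 12:F, 13:F, 14:pt, 15:pt, 16:pt, 17:F, 18:F, 19:F, 20:F edges: (12,2,has); (12,2,hask); (12,3,has); (12,5,has); (13,0,has); (13,0,hask); (13,3,has); (13,6,has); (17,0,has); (17,14,has); (17,16,has); (18,2,has); (18,14,has); (18,15,has); (19,5,has); (19,15,has); (19,16,has); (20,14,has); (20,15,has); (20,16,has)
step 2: rule r1; match: 0->17, 1->0, 2->14, 3->16; deleted nodes 17; deleted edges (17,0,has); (17,14,has); (17,16,has); added nodes 21, 22, 23, 24, 25, 26, 27; added edges (24,0,has); (24,21,has); (24,23,has); (25,14,has); (25,21,has); (25,22,has); (26,16,has); (26,22,has); (26,23,has); (27,21,has); (27,22,has); (27,23,has); result: nodes: 0:pt, 2:pt, 3:pt, 5:pt, 6:pt, 12:F, 13:F, 14:pt, 15:pt, 16:pt, 18:F, 19:F, 20:F, 21:pt, 22:pt, 23:pt, 24:F, 25:F, 26:F, 27:F edges: (12,2,has); (12,2,hask); (12,3,has); (12,5,has); (13,0,has); (13,0,hask); (13,3,has); (13,6,has); (18,2,has); (18,14,has); (18,15,has); (19,5,has); (19,15,has); (19,16,has); (20,14,has); (20,15,has); (20,16,has); (24,0,has); (24,21,has); (24,23,has); (25,14,has); (25,21,has); (25,22,has); (26,16,has); (26,22,has); (26,23,has); (27,21,has); (27,22,has); (27,23,has)
final:
nodes: 0:pt, 2:pt, 3:pt, 5:pt, 6:pt, 12:F, 13:F, 14:pt, 15:pt, 16:pt, 18:F, 19:F, 20:F, 21:pt, 22:pt, 23:pt, 24:F, 25:F, 26:F, 27:F
edges: (12,2,has); (12,2,hask); (12,3,has); (12,5,has); (13,0,has); (13,0,hask); (13,3,has); (13,6,has); (18,2,has); (18,14,has); (18,15,has); (19,5,has); (19,15,has); (19,16,has); (20,14,has); (20,15,has); (20,16,has); (24,0,has); (24,21,has); (24,23,has); (25,14,has); (25,21,has); (25,22,has); (26,16,has); (26,22,has); (26,23,has); (27,21,has); (27,22,has); (27,23,has)


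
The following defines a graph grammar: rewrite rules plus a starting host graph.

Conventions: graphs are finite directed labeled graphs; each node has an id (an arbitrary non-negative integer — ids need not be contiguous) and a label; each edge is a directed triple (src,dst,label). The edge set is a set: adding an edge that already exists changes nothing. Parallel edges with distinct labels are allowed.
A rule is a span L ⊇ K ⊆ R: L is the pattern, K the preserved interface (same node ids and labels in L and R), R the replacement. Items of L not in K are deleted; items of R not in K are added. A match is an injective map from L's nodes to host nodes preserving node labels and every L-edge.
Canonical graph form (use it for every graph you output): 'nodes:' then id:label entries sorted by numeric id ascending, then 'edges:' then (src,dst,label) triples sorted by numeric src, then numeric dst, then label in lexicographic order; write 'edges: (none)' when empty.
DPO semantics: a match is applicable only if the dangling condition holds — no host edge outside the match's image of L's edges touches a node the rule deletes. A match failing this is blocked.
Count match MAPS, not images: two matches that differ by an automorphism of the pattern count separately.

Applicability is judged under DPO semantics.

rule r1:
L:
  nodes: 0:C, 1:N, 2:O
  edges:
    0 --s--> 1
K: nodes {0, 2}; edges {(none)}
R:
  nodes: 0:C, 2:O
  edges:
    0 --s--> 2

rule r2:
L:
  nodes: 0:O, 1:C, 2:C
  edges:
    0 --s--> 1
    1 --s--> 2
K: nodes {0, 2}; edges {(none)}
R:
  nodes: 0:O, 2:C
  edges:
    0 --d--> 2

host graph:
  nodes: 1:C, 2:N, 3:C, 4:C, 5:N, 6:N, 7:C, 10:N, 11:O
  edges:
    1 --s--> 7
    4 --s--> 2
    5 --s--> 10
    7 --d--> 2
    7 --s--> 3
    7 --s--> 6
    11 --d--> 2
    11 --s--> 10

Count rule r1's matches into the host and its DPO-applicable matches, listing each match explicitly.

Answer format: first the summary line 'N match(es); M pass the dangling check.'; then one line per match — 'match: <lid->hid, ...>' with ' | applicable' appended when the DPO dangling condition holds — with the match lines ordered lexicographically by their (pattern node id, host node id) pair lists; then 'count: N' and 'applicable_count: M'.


2 match(es); 1 pass the dangling check.
match: 0->4, 1->2, 2->11
match: 0->7, 1->6, 2->11 | applicable
count: 2
applicable_count: 1


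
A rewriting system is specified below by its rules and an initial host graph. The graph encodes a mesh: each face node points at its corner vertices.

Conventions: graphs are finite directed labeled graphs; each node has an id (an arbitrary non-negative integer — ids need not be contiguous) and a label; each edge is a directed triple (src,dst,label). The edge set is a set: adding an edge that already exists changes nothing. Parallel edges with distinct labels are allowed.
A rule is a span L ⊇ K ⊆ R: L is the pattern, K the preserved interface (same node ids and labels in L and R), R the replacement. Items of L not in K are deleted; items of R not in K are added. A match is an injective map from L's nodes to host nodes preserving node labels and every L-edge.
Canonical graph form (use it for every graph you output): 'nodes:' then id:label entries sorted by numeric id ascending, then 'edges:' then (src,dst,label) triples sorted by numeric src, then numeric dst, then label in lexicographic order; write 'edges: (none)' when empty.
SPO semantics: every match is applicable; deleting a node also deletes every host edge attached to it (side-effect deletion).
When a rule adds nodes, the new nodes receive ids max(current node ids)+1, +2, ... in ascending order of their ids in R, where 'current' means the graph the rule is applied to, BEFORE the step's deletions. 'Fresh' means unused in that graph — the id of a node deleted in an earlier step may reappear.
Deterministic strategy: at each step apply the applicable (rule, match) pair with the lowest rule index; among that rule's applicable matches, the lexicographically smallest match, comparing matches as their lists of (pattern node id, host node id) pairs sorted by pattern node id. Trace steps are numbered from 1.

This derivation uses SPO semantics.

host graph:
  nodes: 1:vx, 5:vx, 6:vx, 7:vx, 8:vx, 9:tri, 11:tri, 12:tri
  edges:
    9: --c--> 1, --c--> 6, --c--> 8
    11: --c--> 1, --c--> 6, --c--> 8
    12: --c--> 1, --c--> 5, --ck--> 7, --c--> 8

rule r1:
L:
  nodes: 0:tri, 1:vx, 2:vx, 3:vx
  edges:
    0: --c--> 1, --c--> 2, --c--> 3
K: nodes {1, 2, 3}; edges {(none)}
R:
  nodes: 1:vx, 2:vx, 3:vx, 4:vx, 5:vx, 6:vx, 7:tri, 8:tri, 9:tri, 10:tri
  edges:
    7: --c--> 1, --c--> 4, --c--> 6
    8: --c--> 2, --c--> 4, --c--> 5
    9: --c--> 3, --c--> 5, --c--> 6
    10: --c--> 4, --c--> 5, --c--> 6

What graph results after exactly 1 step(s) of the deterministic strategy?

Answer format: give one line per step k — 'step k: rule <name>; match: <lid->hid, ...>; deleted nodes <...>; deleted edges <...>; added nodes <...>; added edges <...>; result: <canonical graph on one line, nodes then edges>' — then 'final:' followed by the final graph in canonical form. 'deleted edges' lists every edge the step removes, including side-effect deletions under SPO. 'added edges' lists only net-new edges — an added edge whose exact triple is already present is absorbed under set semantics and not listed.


step 1: rule r1; match: 0->9, 1->1, 2->6, 3->8; deleted nodes 9; deleted edges (9,1,c); (9,6,c); (9,8,c); added nodes 13, 14, 15, 16, 17, 18, 19; added edges (16,1,c); (16,13,c); (16,15,c); (17,6,c); (17,13,c); (17,14,c); (18,8,c); (18,14,c); (18,15,c); (19,13,c); (19,14,c); (19,15,c); result: nodes: 1:vx, 5:vx, 6:vx, 7:vx, 8:vx, 11:tri, 12:tri, 13:vx, 14:vx, 15:vx, 16:tri, 17:tri, 18:tri, 19:tri edges: (11,1,c); (11,6,c); (11,8,c); (12,1,c); (12,5,c); (12,7,ck); (12,8,c); (16,1,c); (16,13,c); (16,15,c); (17,6,c); (17,13,c); (17,14,c); (18,8,c); (18,14,c); (18,15,c); (19,13,c); (19,14,c); (19,15,c)
final:
nodes: 1:vx, 5:vx, 6:vx, 7:vx, 8:vx, 11:tri, 12:tri, 13:vx, 14:vx, 15:vx, 16:tri, 17:tri, 18:tri, 19:tri
edges: (11,1,c); (11,6,c); (11,8,c); (12,1,c); (12,5,c); (12,7,ck); (12,8,c); (16,1,c); (16,13,c); (16,15,c); (17,6,c); (17,13,c); (17,14,c); (18,8,c); (18,14,c); (18,15,c); (19,13,c); (19,14,c); (19,15,c)


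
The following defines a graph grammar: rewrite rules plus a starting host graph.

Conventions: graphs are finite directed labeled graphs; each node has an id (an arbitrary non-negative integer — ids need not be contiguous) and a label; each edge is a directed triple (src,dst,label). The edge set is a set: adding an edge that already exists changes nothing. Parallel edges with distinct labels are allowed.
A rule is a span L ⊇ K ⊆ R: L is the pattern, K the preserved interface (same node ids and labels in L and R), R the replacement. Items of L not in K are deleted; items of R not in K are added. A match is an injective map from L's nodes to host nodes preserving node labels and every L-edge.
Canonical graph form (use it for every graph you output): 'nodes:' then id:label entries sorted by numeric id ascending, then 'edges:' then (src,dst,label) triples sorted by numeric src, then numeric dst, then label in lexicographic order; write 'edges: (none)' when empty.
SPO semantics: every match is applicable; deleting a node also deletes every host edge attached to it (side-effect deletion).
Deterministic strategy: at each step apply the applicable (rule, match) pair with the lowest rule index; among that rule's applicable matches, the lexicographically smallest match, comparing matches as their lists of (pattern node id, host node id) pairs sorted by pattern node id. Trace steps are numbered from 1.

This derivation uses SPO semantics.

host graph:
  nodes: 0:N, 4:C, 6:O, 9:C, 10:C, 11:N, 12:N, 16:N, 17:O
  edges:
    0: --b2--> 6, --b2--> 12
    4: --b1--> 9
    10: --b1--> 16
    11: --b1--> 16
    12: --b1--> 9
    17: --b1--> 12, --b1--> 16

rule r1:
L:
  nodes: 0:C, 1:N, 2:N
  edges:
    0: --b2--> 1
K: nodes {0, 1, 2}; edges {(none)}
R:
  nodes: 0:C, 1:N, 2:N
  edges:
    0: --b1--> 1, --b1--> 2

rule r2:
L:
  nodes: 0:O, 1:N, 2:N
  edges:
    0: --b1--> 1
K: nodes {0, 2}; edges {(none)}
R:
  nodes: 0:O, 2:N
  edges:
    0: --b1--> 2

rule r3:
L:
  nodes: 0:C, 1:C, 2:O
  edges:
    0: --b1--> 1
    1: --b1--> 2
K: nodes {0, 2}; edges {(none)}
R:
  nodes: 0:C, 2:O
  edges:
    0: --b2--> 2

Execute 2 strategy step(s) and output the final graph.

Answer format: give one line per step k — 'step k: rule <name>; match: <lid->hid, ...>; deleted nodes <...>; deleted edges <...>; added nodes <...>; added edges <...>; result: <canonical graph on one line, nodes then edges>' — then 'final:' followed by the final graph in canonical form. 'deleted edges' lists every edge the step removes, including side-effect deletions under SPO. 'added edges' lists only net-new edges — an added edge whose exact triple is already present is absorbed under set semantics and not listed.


step 1: rule r2; match: 0->17, 1->12, 2->0; deleted nodes 12; deleted edges (0,12,b2); (12,9,b1); (17,12,b1); added nodes (none); added edges (17,0,b1); result: nodes: 0:N, 4:C, 6:O, 9:C, 10:C, 11:N, 16:N, 17:O edges: (0,6,b2); (4,9,b1); (10,16,b1); (11,16,b1); (17,0,b1); (17,16,b1)
step 2: rule r2; match: 0->17, 1->0, 2->11; deleted nodes 0; deleted edges (0,6,b2); (17,0,b1); added nodes (none); added edges (17,11,b1); result: nodes: 4:C, 6:O, 9:C, 10:C, 11:N, 16:N, 17:O edges: (4,9,b1); (10,16,b1); (11,16,b1); (17,11,b1); (17,16,b1)
final:
nodes: 4:C, 6:O, 9:C, 10:C, 11:N, 16:N, 17:O
edges: (4,9,b1); (10,16,b1); (11,16,b1); (17,11,b1); (17,16,b1)


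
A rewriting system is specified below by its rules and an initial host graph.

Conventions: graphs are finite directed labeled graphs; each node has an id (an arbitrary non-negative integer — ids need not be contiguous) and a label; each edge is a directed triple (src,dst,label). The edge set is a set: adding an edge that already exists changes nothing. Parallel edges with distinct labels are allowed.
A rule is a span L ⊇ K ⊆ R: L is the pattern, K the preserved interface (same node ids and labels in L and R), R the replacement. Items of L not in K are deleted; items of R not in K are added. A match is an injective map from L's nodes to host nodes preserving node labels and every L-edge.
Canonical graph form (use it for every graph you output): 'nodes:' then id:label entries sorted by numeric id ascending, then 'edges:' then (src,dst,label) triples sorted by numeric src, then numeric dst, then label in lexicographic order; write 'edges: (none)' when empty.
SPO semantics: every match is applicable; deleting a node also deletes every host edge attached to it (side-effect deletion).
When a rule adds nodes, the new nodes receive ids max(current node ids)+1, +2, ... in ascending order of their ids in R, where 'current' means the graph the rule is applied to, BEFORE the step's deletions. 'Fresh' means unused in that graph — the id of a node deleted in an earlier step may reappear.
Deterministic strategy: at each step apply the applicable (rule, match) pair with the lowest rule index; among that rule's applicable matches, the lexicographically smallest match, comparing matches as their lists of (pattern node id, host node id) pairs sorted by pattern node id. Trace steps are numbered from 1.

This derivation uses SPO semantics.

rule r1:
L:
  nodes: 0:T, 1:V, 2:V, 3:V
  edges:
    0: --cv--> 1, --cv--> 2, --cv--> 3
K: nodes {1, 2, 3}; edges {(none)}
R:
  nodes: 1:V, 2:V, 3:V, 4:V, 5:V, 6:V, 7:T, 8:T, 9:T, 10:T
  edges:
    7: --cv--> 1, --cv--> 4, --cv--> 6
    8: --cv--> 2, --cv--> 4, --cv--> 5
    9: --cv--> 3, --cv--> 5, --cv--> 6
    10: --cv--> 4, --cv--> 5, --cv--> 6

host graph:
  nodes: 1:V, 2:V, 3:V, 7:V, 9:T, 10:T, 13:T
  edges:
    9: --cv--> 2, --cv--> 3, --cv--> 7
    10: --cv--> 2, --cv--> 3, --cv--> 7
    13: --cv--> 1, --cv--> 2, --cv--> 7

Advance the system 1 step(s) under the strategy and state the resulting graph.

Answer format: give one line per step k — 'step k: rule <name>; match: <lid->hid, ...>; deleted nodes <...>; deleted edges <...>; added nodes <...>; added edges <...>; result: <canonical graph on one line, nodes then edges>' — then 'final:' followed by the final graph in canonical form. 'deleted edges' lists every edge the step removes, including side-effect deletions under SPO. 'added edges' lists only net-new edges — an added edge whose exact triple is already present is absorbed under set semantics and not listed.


step 1: rule r1; match: 0->9, 1->2, 2->3, 3->7; deleted nodes 9; deleted edges (9,2,cv); (9,3,cv); (9,7,cv); added nodes 14, 15, 16, 17, 18, 19, 20; added edges (17,2,cv); (17,14,cv); (17,16,cv); (18,3,cv); (18,14,cv); (18,15,cv); (19,7,cv); (19,15,cv); (19,16,cv); (20,14,cv); (20,15,cv); (20,16,cv); result: nodes: 1:V, 2:V, 3:V, 7:V, 10:T, 13:T, 14:V, 15:V, 16:V, 17:T, 18:T, 19:T, 20:T edges: (10,2,cv); (10,3,cv); (10,7,cv); (13,1,cv); (13,2,cv); (13,7,cv); (17,2,cv); (17,14,cv); (17,16,cv); (18,3,cv); (18,14,cv); (18,15,cv); (19,7,cv); (19,15,cv); (19,16,cv); (20,14,cv); (20,15,cv); (20,16,cv)
final:
nodes: 1:V, 2:V, 3:V, 7:V, 10:T, 13:T, 14:V, 15:V, 16:V, 17:T, 18:T, 19:T, 20:T
edges: (10,2,cv); (10,3,cv); (10,7,cv); (13,1,cv); (13,2,cv); (13,7,cv); (17,2,cv); (17,14,cv); (17,16,cv); (18,3,cv); (18,14,cv); (18,15,cv); (19,7,cv); (19,15,cv); (19,16,cv); (20,14,cv); (20,15,cv); (20,16,cv)


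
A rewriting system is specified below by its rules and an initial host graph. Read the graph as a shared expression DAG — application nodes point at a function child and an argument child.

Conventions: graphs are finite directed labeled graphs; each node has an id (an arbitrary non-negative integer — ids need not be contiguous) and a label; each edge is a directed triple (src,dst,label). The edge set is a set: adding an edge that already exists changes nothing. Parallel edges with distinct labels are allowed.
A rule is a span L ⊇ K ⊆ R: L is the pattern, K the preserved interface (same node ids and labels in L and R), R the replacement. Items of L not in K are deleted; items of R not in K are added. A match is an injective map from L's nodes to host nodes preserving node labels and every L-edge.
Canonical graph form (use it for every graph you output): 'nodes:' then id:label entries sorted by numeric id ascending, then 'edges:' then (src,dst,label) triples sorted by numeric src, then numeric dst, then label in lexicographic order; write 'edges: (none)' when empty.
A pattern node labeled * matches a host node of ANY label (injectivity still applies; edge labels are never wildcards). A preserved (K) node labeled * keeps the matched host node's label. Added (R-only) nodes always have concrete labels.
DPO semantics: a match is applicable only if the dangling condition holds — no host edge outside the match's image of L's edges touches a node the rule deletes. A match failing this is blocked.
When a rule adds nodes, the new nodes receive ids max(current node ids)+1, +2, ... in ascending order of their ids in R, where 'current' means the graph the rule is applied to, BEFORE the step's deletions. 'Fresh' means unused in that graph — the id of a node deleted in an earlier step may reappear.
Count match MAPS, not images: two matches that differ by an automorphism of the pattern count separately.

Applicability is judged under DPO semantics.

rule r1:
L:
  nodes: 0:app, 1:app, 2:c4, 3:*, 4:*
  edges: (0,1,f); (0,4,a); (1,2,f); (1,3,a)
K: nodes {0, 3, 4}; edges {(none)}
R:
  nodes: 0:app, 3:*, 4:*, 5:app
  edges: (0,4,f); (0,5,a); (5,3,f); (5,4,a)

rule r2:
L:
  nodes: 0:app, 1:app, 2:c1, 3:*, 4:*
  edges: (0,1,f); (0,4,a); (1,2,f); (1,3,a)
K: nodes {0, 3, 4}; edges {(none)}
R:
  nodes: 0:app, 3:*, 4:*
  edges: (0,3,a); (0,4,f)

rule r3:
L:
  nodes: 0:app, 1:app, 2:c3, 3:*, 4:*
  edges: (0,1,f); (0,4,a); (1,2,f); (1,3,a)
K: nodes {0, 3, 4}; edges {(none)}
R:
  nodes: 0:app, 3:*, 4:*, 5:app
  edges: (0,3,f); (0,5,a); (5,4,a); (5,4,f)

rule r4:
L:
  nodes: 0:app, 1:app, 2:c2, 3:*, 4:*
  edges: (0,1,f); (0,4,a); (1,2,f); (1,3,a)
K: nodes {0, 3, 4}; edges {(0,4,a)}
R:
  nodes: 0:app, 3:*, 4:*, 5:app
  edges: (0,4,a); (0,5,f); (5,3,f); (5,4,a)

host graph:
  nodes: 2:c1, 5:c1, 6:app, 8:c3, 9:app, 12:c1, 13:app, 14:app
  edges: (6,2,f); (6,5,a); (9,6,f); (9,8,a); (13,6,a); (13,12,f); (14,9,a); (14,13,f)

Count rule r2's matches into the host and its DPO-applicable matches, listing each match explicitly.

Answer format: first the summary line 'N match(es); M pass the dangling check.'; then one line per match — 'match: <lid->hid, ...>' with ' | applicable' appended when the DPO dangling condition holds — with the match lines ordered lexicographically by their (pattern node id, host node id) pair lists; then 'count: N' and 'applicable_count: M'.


2 match(es); 1 pass the dangling check.
match: 0->9, 1->6, 2->2, 3->5, 4->8
match: 0->14, 1->13, 2->12, 3->6, 4->9 | applicable
count: 2
applicable_count: 1
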